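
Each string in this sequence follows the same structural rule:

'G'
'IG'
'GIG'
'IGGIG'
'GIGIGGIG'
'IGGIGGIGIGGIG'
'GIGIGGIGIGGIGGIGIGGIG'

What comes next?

IGGIGGIGIGGIGGIGIGGIGIGGIGGIGIGGIG

From term 3 onward, concatenate the second-to-last term with the last: G·IG = GIG, IG·GIG = IGGIG, …
Continuing: IGGIGGIGIGGIG · GIGIGGIGIGGIGGIGIGGIG gives term 8.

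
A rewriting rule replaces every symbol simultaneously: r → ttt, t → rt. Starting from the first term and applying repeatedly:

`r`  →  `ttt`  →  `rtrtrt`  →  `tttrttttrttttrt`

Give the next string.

Replace each of the 15 characters of tttrttttrttttrt in place — rt rt rt ttt rt rt rt rt ttt rt rt rt rt ttt rt — and concatenate.

rtrtrttttrtrtrtrttttrtrtrtrttttrt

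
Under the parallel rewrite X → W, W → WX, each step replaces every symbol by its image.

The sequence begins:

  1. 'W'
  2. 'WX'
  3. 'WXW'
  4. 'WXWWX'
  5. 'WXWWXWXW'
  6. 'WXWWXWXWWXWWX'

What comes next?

φ(WXWWXWXWWXWWX) expands symbol-by-symbol to WX W WX WX W WX W WX WX W WX WX W; joining the 13 pieces gives the next term.

WXWWXWXWWXWWXWXWWXWXW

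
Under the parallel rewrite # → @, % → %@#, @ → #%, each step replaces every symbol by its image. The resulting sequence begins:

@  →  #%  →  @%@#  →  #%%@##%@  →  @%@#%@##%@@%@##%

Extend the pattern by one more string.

#%%@##%@%@##%@@%@##%#%%@##%@@%@#

Applying the rule to each of the 16 symbols of @%@#%@##%@@%@##% gives the pieces #% %@# #% @ %@# #% @ @ %@# #% #% %@# #% @ @ %@#, which concatenate to the answer.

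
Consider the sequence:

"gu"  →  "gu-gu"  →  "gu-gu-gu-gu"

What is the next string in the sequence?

gu-gu-gu-gu-gu-gu-gu-gu

s(k+1) = s(k)·-·s(k) — each term doubles the last with '-' between the halves.
One more doubling of gu-gu-gu-gu gives the answer.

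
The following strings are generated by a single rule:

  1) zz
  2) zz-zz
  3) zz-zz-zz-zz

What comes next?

Each string is two copies of the previous one joined by '-'.
Doubling zz-zz-zz-zz with '-' between the halves:

zz-zz-zz-zz-zz-zz-zz-zz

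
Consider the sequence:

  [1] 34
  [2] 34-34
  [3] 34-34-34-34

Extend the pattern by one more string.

Each string is two copies of the previous one joined by '-'.
So the next term is two copies of 34-34-34-34 with '-' between the halves.

34-34-34-34-34-34-34-34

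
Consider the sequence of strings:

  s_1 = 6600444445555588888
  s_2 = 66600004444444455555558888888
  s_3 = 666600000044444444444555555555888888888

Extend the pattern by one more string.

6666600000000444444444444445555555555588888888888

Reading off run lengths: 6 runs 2, 3, 4; 0 runs 2, 4, 6; 4 runs 5, 8, 11; 5 runs 5, 7, 9; 8 runs 5, 7, 9 — each is linear in n (n = 1, 2, …).
Setting n = 4 gives 5, 8, 14, 11, 11 characters in each block.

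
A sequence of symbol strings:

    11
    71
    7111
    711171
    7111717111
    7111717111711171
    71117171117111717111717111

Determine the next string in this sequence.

711171711171117171117171117111717111711171

This is a Fibonacci-style word recurrence s(k) = s(k−1)·s(k−2): e.g. 71·11 = 7111.
Continuing: 71117171117111717111717111 · 7111717111711171 gives term 8.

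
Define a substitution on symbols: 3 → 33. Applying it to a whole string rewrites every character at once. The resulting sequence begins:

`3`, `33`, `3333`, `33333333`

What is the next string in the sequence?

Rewriting each symbol of 33333333: 3→33, 3→33, 3→33, 3→33, 3→33, 3→33, 3→33, 3→33, which concatenates to 33 33 33 33 33 33 33 33.

3333333333333333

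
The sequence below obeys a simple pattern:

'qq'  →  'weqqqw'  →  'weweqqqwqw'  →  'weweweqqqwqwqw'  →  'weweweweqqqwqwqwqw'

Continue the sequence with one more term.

s(k+1) = we·s(k)·qw, so each term gains we as a prefix and qw as a suffix.
One more step from weweweweqqqwqwqwqw gives the answer.

weweweweweqqqwqwqwqwqw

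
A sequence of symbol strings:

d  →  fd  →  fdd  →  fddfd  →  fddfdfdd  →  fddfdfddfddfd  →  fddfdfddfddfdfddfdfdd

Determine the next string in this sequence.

From term 3 onward, concatenate the last term with the second-to-last: fd·d = fdd, fdd·fd = fddfd, …
Continuing: fddfdfddfddfdfddfdfdd · fddfdfddfddfd gives term 8.

fddfdfddfddfdfddfdfddfddfdfddfddfd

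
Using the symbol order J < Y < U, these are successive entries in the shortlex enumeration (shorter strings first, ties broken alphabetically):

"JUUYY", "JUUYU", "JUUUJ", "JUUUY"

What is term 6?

Stepping forward 2 times from JUUUY: JUUUY → JUUUU, then the target.

YJJJJ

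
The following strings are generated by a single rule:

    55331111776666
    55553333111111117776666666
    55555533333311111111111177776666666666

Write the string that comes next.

Reading off run lengths: 5 runs 2, 4, 6; 3 runs 2, 4, 6; 1 runs 4, 8, 12; 7 runs 2, 3, 4; 6 runs 4, 7, 10 — each is linear in n (n = 1, 2, …).
At n = 4 the blocks have lengths 8, 8, 16, 5, 13.

55555555333333331111111111111111777776666666666666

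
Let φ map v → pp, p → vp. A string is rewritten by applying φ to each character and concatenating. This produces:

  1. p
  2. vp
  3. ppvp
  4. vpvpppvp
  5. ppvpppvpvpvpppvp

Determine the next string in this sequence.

vpvpppvpvpvpppvpppvpppvpvpvpppvp

Replace each of the 16 characters of ppvpppvpvpvpppvp in place — vp vp pp vp vp vp pp vp pp vp pp vp vp vp pp vp — and concatenate.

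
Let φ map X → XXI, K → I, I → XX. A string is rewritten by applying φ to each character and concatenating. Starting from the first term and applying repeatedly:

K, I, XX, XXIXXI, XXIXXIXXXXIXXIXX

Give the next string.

Rewriting the 16 symbols of XXIXXIXXXXIXXIXX one by one yields XXI XXI XX XXI XXI XX XXI XXI XXI XXI XX XXI XXI XX XXI XXI; concatenated:

XXIXXIXXXXIXXIXXXXIXXIXXIXXIXXXXIXXIXXXXIXXI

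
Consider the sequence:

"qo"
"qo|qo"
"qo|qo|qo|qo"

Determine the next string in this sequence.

s(k+1) = s(k)·|·s(k) — each term doubles the last with '|' between the halves.
One more doubling of qo|qo|qo|qo gives the answer.

qo|qo|qo|qo|qo|qo|qo|qo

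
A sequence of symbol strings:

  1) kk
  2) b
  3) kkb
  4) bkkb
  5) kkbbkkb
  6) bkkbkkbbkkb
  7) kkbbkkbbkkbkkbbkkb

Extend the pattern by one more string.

bkkbkkbbkkbkkbbkkbbkkbkkbbkkb

Each term (from the third on) is the two preceding terms concatenated in order: term 3 = kk·b = kkb.
So term 8 is bkkbkkbbkkb·kkbbkkbbkkbkkbbkkb.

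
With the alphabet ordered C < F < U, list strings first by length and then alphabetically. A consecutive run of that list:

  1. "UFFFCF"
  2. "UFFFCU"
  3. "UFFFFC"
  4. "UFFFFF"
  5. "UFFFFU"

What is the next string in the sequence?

The successor of UFFFFU increments the rightmost position that isn't already U and resets every position after it to C.

UFFFUC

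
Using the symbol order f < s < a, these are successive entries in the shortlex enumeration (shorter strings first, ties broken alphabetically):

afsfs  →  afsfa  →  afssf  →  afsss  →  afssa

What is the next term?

afsaf

The successor of afssa increments the rightmost position that isn't already a and resets every position after it to f.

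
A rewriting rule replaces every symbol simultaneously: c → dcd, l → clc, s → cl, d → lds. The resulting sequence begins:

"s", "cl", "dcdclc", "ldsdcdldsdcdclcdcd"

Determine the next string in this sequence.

Replace each of the 18 characters of ldsdcdldsdcdclcdcd in place — clc lds cl lds dcd lds clc lds cl lds dcd lds dcd clc dcd lds dcd lds — and concatenate.

clcldsclldsdcdldsclcldsclldsdcdldsdcdclcdcdldsdcdlds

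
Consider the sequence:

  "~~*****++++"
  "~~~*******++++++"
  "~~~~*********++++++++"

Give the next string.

Each string has the form ~^{n} *^{2n+1} +^{2n}, where the shown terms are n = 2, 3, 4.
Setting n = 5 gives 5, 11, 10 characters in each block.

~~~~~***********++++++++++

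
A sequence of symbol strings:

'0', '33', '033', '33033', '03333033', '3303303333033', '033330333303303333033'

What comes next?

3303303333033033330333303303333033

From term 3 onward, concatenate the second-to-last term with the last: 0·33 = 033, 33·033 = 33033, …
The next term joins 3303303333033 and 033330333303303333033.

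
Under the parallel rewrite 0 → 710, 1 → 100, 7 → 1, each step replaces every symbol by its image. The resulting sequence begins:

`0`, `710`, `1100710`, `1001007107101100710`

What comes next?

100710710100710710110071011007101001007107101100710

φ(1001007107101100710) expands symbol-by-symbol to 100 710 710 100 710 710 1 100 710 1 100 710 100 100 710 710 1 100 710; joining the 19 pieces gives the next term.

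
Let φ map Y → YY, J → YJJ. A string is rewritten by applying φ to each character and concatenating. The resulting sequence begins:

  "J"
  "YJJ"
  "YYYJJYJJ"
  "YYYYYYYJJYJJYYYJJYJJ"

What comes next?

YYYYYYYYYYYYYYYJJYJJYYYJJYJJYYYYYYYJJYJJYYYJJYJJ

Applying the rule to each of the 20 symbols of YYYYYYYJJYJJYYYJJYJJ gives the pieces YY YY YY YY YY YY YY YJJ YJJ YY YJJ YJJ YY YY YY YJJ YJJ YY YJJ YJJ, which concatenate to the answer.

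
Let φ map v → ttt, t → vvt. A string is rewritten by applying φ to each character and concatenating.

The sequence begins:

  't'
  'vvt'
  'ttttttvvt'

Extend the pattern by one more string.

Expanding ttttttvvt: t→vvt, t→vvt, t→vvt, t→vvt, t→vvt, t→vvt, v→ttt, v→ttt, t→vvt. Concatenated: vvt vvt vvt vvt vvt vvt ttt ttt vvt.

vvtvvtvvtvvtvvtvvtttttttvvt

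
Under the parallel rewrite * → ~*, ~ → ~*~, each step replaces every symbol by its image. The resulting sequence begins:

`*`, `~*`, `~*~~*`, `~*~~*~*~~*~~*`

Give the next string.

~*~~*~*~~*~~*~*~~*~*~~*~~*~*~~*~~*

φ(~*~~*~*~~*~~*) expands symbol-by-symbol to ~*~ ~* ~*~ ~*~ ~* ~*~ ~* ~*~ ~*~ ~* ~*~ ~*~ ~*; joining the 13 pieces gives the next term.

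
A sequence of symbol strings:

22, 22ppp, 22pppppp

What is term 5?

Every step adds ppp to the end: s(k+1) = s(k)·ppp.
From 22pppppp, 2 further steps: 22pppppp → 22ppppppppp → (answer).

22pppppppppppp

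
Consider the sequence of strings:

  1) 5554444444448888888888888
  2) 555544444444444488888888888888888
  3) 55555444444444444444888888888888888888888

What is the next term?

5555554444444444444444448888888888888888888888888

Term n consists of n 5's, followed by 3n 4's, followed by 4n+1 8's, where the shown terms are n = 3, 4, 5.
Setting n = 6 gives 6, 18, 25 characters in each block.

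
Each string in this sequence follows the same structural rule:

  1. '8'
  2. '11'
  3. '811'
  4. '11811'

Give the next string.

This is a Fibonacci-style word recurrence s(k) = s(k−2)·s(k−1): e.g. 8·11 = 811.
Continuing: 811 · 11811 gives term 5.

81111811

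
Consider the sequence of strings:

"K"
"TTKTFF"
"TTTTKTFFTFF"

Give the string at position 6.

TTTTTTTTTTKTFFTFFTFFTFFTFF

Every step adds TT to the front and TFF to the end of the previous string.
From TTTTKTFFTFF, 3 further steps: TTTTKTFFTFF → TTTTTTKTFFTFFTFF → TTTTTTTTKTFFTFFTFFTFF → (answer).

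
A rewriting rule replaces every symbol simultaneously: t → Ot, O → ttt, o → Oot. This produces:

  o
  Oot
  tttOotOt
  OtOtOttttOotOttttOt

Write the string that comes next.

Rewriting the 19 symbols of OtOtOttttOotOttttOt one by one yields ttt Ot ttt Ot ttt Ot Ot Ot Ot ttt Oot Ot ttt Ot Ot Ot Ot ttt Ot; concatenated:

tttOttttOttttOtOtOtOttttOotOttttOtOtOtOttttOt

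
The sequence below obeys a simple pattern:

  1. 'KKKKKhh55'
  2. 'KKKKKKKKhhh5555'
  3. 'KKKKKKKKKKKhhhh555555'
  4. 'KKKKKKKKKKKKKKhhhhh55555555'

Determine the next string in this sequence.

Term n consists of 3n+2 K's, followed by n+1 h's, followed by 2n 5's (n = 1, 2, …).
For the next term, n = 5, so the run lengths are 17, 6, 10.

KKKKKKKKKKKKKKKKKhhhhhh5555555555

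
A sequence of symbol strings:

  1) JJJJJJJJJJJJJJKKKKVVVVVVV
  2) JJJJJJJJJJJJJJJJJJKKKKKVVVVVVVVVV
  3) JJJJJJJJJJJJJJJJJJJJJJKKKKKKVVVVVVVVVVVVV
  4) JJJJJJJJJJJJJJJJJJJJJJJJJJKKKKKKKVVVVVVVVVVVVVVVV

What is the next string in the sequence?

JJJJJJJJJJJJJJJJJJJJJJJJJJJJJJKKKKKKKKVVVVVVVVVVVVVVVVVVV

The n-th term is 4n+2 J's then n+1 K's then 3n-2 V's, where the shown terms are n = 3, 4, 5, 6.
For the next term, n = 7, so the run lengths are 30, 8, 19.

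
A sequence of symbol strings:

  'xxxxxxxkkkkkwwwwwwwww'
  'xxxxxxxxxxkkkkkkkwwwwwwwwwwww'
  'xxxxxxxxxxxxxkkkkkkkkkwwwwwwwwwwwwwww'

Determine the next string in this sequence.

xxxxxxxxxxxxxxxxkkkkkkkkkkkwwwwwwwwwwwwwwwwww

Reading off run lengths: x runs 7, 10, 13; k runs 5, 7, 9; w runs 9, 12, 15 — each is linear in n, where the shown terms are n = 3, 4, 5.
At n = 6 the blocks have lengths 16, 11, 18.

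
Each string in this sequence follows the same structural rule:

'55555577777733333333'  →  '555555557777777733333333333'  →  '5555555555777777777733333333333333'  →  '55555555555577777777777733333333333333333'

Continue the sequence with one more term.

The n-th term is 2n+2 5's then 2n+2 7's then 3n+2 3's, where the shown terms are n = 2, 3, 4, 5.
Setting n = 6 gives 14, 14, 20 characters in each block.

555555555555557777777777777733333333333333333333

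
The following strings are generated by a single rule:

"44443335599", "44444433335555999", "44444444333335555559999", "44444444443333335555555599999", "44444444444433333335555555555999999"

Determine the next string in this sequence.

44444444444444333333335555555555559999999

Term n consists of 2n+2 4's, followed by n+2 3's, followed by 2n 5's, followed by n+1 9's (n = 1, 2, …).
At n = 6 the blocks have lengths 14, 8, 12, 7.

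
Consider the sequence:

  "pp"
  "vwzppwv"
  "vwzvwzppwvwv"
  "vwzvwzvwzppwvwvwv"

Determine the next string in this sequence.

s(k+1) = vwz·s(k)·wv, so each term gains vwz as a prefix and wv as a suffix.
Applying this once more to vwzvwzvwzppwvwvwv:

vwzvwzvwzvwzppwvwvwvwv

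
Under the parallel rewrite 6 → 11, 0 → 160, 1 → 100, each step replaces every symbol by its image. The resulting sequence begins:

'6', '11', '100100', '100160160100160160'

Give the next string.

Replace each of the 18 characters of 100160160100160160 in place — 100 160 160 100 11 160 100 11 160 100 160 160 100 11 160 100 11 160 — and concatenate.

10016016010011160100111601001601601001116010011160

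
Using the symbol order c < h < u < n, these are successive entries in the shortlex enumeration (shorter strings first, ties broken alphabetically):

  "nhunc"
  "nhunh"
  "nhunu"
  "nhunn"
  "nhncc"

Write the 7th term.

nhncu

Advancing 2 positions from nhncc through nhncc → nhnch reaches term 7.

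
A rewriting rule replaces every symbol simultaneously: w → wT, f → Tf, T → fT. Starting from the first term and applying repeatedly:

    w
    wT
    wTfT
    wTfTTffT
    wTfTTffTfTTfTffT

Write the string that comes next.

Replace each of the 16 characters of wTfTTffTfTTfTffT in place — wT fT Tf fT fT Tf Tf fT Tf fT fT Tf fT Tf Tf fT — and concatenate.

wTfTTffTfTTfTffTTffTfTTffTTfTffT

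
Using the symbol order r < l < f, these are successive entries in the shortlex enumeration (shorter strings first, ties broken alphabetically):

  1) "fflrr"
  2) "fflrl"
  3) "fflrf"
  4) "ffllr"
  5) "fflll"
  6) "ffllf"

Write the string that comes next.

fflfr

Find the rightmost character of ffllf below f, bump it to the next letter, and reset everything to its right to r.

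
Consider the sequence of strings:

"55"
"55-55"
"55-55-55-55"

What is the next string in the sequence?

s(k+1) = s(k)·-·s(k) — each term doubles the last with '-' between the halves.
So the next term is two copies of 55-55-55-55 with '-' between the halves.

55-55-55-55-55-55-55-55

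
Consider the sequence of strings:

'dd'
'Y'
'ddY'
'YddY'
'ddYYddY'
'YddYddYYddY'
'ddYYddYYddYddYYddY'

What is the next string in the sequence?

YddYddYYddYddYYddYYddYddYYddY

From term 3 onward, concatenate the second-to-last term with the last: dd·Y = ddY, Y·ddY = YddY, …
So term 8 is YddYddYYddY·ddYYddYYddYddYYddY.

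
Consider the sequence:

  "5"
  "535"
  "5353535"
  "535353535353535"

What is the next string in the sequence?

Every step duplicates the string with '3' between the halves.
One more doubling of 535353535353535 gives the answer.

5353535353535353535353535353535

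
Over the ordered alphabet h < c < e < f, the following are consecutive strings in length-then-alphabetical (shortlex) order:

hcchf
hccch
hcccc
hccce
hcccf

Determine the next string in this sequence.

hcceh

The successor of hcccf increments the rightmost position that isn't already f and resets every position after it to h.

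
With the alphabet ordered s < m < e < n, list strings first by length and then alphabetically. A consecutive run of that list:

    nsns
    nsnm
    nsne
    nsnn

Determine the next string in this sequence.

The successor of nsnn increments the rightmost position that isn't already n and resets every position after it to s.

nmss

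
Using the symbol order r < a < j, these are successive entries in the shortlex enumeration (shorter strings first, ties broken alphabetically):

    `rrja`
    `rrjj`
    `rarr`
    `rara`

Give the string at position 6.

raar

Advancing 2 positions from rara through rara → rarj reaches term 6.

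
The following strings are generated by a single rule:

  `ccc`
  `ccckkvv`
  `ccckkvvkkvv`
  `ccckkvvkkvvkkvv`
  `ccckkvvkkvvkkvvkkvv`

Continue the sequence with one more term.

The strings grow by a fixed suffix kkvv each time.
Applying this once more to ccckkvvkkvvkkvvkkvv:

ccckkvvkkvvkkvvkkvvkkvv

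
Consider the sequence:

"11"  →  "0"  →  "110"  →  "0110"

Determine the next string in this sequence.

1100110

This is a Fibonacci-style word recurrence s(k) = s(k−2)·s(k−1): e.g. 11·0 = 110.
Continuing: 110 · 0110 gives term 5.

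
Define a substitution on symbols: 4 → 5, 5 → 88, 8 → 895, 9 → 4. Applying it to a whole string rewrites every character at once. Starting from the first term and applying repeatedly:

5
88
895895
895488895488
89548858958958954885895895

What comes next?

895488589589588895488895488895488589589588895488895488

Applying the rule to each of the 26 symbols of 89548858958958954885895895 gives the pieces 895 4 88 5 895 895 88 895 4 88 895 4 88 895 4 88 5 895 895 88 895 4 88 895 4 88, which concatenate to the answer.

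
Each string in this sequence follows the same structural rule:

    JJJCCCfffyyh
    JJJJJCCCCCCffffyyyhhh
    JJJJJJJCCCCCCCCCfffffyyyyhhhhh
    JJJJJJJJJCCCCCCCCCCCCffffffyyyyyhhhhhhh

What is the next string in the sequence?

JJJJJJJJJJJCCCCCCCCCCCCCCCfffffffyyyyyyhhhhhhhhh

The n-th term is 2n+1 J's then 3n C's then n+2 f's then n+1 y's then 2n-1 h's (n = 1, 2, …).
At n = 5 the blocks have lengths 11, 15, 7, 6, 9.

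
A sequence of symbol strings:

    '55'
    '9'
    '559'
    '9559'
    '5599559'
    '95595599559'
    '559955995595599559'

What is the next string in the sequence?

95595599559559955995595599559

From term 3 onward, concatenate the second-to-last term with the last: 55·9 = 559, 9·559 = 9559, …
Continuing: 95595599559 · 559955995595599559 gives term 8.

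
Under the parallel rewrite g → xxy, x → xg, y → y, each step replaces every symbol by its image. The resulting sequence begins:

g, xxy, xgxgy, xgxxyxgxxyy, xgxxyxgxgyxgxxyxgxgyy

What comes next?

Rewriting the 21 symbols of xgxxyxgxgyxgxxyxgxgyy one by one yields xg xxy xg xg y xg xxy xg xxy y xg xxy xg xg y xg xxy xg xxy y y; concatenated:

xgxxyxgxgyxgxxyxgxxyyxgxxyxgxgyxgxxyxgxxyyy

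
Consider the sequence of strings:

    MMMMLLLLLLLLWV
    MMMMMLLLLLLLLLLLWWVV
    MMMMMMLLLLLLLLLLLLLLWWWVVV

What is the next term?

Term n consists of n+2 M's, followed by 3n+2 L's, followed by n-1 W's, followed by n-1 V's, where the shown terms are n = 2, 3, 4.
At n = 5 the blocks have lengths 7, 17, 4, 4.

MMMMMMMLLLLLLLLLLLLLLLLLWWWWVVVV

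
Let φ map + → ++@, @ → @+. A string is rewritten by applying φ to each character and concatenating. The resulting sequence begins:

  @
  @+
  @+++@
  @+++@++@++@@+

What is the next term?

@+++@++@++@@+++@++@@+++@++@@+@+++@

Replace each of the 13 characters of @+++@++@++@@+ in place — @+ ++@ ++@ ++@ @+ ++@ ++@ @+ ++@ ++@ @+ @+ ++@ — and concatenate.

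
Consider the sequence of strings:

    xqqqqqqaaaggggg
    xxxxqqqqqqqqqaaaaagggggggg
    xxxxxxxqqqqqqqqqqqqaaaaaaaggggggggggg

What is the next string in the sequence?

xxxxxxxxxxqqqqqqqqqqqqqqqaaaaaaaaagggggggggggggg

Term n consists of 3n-2 x's, followed by 3n+3 q's, followed by 2n+1 a's, followed by 3n+2 g's (n = 1, 2, …).
At n = 4 the blocks have lengths 10, 15, 9, 14.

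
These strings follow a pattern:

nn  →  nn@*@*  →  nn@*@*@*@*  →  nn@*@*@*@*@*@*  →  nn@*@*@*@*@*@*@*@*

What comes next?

Each term is the previous one with @*@* appended.
One more step from nn@*@*@*@*@*@*@*@* gives the answer.

nn@*@*@*@*@*@*@*@*@*@*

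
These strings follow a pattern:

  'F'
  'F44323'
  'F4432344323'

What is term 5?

Every step adds 44323 to the end: s(k+1) = s(k)·44323.
From F4432344323, 2 further steps: F4432344323 → F443234432344323 → (answer).

F44323443234432344323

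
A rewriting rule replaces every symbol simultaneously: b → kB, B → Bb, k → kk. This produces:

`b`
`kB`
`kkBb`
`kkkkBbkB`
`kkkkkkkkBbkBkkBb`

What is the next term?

Rewriting the 16 symbols of kkkkkkkkBbkBkkBb one by one yields kk kk kk kk kk kk kk kk Bb kB kk Bb kk kk Bb kB; concatenated:

kkkkkkkkkkkkkkkkBbkBkkBbkkkkBbkB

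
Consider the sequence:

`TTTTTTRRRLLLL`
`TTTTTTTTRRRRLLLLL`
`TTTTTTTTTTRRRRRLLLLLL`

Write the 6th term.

The n-th term is 2n T's then n R's then n+1 L's, where the shown terms are n = 3, 4, 5.
Setting n = 8 gives 16, 8, 9 characters in each block.

TTTTTTTTTTTTTTTTRRRRRRRRLLLLLLLLL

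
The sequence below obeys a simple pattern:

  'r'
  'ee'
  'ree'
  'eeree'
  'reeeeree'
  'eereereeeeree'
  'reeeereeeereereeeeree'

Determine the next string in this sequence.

eereereeeereereeeereeeereereeeeree

From term 3 onward, concatenate the second-to-last term with the last: r·ee = ree, ee·ree = eeree, …
So term 8 is eereereeeeree·reeeereeeereereeeeree.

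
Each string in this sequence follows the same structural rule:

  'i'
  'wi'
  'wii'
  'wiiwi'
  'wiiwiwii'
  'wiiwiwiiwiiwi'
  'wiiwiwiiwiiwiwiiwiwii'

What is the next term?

From term 3 onward, concatenate the last term with the second-to-last: wi·i = wii, wii·wi = wiiwi, …
So term 8 is wiiwiwiiwiiwiwiiwiwii·wiiwiwiiwiiwi.

wiiwiwiiwiiwiwiiwiwiiwiiwiwiiwiiwi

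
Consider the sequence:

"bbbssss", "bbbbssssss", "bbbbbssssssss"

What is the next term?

bbbbbbssssssssss

Each string has the form b^{n+1} s^{2n}, where the shown terms are n = 2, 3, 4.
At n = 5 the blocks have lengths 6, 10.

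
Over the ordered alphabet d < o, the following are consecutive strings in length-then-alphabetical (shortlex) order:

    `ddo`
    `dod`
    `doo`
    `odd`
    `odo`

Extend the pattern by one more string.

Treat odo as a base-2 numeral over the given alphabet and add one, carrying through any trailing o's.

ood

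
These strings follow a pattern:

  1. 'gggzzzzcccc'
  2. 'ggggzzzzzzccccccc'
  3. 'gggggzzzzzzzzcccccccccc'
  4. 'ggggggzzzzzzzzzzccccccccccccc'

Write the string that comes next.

gggggggzzzzzzzzzzzzcccccccccccccccc

Term n consists of n+2 g's, followed by 2n+2 z's, followed by 3n+1 c's (n = 1, 2, …).
For the next term, n = 5, so the run lengths are 7, 12, 16.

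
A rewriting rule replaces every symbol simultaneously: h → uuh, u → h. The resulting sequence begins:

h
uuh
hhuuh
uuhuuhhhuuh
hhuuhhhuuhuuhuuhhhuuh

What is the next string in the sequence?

uuhuuhhhuuhuuhuuhhhuuhhhuuhhhuuhuuhuuhhhuuh

φ(hhuuhhhuuhuuhuuhhhuuh) expands symbol-by-symbol to uuh uuh h h uuh uuh uuh h h uuh h h uuh h h uuh uuh uuh h h uuh; joining the 21 pieces gives the next term.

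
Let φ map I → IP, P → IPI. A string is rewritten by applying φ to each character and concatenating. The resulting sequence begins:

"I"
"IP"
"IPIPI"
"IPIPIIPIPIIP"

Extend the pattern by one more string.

Apply φ to IPIPIIPIPIIP symbol by symbol: I→IP, P→IPI, I→IP, P→IPI, I→IP, I→IP, P→IPI, I→IP, P→IPI, I→IP, I→IP, P→IPI; joined: IP IPI IP IPI IP IP IPI IP IPI IP IP IPI.

IPIPIIPIPIIPIPIPIIPIPIIPIPIPI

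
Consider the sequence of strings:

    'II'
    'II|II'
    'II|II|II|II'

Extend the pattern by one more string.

s(k+1) = s(k)·|·s(k) — each term doubles the last with '|' between the halves.
One more doubling of II|II|II|II gives the answer.

II|II|II|II|II|II|II|II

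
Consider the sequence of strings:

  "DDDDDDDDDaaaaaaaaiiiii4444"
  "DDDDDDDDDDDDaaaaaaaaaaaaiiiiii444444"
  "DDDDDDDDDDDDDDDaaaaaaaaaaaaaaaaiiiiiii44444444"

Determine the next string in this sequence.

The n-th term is 3n+3 D's then 4n a's then n+3 i's then 2n 4's, where the shown terms are n = 2, 3, 4.
For the next term, n = 5, so the run lengths are 18, 20, 8, 10.

DDDDDDDDDDDDDDDDDDaaaaaaaaaaaaaaaaaaaaiiiiiiii4444444444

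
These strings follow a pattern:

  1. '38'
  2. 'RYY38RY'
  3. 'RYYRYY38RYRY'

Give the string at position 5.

Every step adds RYY to the front and RY to the end of the previous string.
From RYYRYY38RYRY, 2 further steps: RYYRYY38RYRY → RYYRYYRYY38RYRYRY → (answer).

RYYRYYRYYRYY38RYRYRYRY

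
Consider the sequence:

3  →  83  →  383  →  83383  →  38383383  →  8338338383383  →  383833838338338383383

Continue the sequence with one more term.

Each term (from the third on) is the two preceding terms concatenated in order: term 3 = 3·83 = 383.
Continuing: 8338338383383 · 383833838338338383383 gives term 8.

8338338383383383833838338338383383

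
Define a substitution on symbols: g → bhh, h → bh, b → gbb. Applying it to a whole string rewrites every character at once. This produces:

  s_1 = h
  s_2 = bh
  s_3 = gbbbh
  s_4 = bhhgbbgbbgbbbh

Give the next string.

Replace each of the 14 characters of bhhgbbgbbgbbbh in place — gbb bh bh bhh gbb gbb bhh gbb gbb bhh gbb gbb gbb bh — and concatenate.

gbbbhbhbhhgbbgbbbhhgbbgbbbhhgbbgbbgbbbh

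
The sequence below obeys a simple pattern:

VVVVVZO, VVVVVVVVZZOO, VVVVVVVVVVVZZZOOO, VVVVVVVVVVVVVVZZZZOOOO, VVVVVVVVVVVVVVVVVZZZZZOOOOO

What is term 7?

Each string has the form V^{3n+2} Z^{n} O^{n} (n = 1, 2, …).
Setting n = 7 gives 23, 7, 7 characters in each block.

VVVVVVVVVVVVVVVVVVVVVVVZZZZZZZOOOOOOO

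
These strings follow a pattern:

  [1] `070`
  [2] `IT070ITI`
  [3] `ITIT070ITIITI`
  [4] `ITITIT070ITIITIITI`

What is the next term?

s(k+1) = IT·s(k)·ITI, so each term gains IT as a prefix and ITI as a suffix.
Applying this once more to ITITIT070ITIITIITI:

ITITITIT070ITIITIITIITI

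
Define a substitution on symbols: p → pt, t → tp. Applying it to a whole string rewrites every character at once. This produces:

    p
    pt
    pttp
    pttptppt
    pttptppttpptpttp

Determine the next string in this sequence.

pttptppttpptpttptpptpttppttptppt

Applying the rule to each of the 16 symbols of pttptppttpptpttp gives the pieces pt tp tp pt tp pt pt tp tp pt pt tp pt tp tp pt, which concatenate to the answer.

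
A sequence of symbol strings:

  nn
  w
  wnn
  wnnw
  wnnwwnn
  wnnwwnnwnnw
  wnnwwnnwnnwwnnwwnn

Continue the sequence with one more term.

From term 3 onward, concatenate the last term with the second-to-last: w·nn = wnn, wnn·w = wnnw, …
The next term joins wnnwwnnwnnwwnnwwnn and wnnwwnnwnnw.

wnnwwnnwnnwwnnwwnnwnnwwnnwnnw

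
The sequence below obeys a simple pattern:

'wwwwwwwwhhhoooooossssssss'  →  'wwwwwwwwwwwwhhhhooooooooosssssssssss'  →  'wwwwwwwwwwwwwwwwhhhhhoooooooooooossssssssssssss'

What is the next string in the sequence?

Each string has the form w^{4n} h^{n+1} o^{3n} s^{3n+2}, where the shown terms are n = 2, 3, 4.
Setting n = 5 gives 20, 6, 15, 17 characters in each block.

wwwwwwwwwwwwwwwwwwwwhhhhhhooooooooooooooosssssssssssssssss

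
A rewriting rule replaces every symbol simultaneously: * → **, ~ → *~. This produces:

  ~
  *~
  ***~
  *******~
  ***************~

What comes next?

Rewriting the 16 symbols of ***************~ one by one yields ** ** ** ** ** ** ** ** ** ** ** ** ** ** ** *~; concatenated:

*******************************~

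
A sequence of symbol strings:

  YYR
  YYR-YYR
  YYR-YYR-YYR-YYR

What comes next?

s(k+1) = s(k)·-·s(k) — each term doubles the last with '-' between the halves.
So the next term is two copies of YYR-YYR-YYR-YYR with '-' between the halves.

YYR-YYR-YYR-YYR-YYR-YYR-YYR-YYR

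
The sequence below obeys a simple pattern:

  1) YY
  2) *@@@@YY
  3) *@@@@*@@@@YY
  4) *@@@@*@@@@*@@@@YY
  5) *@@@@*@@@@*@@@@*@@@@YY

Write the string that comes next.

*@@@@*@@@@*@@@@*@@@@*@@@@YY

Every step adds *@@@@ at the front: s(k+1) = *@@@@·s(k).
So the next term is *@@@@·*@@@@*@@@@*@@@@*@@@@YY.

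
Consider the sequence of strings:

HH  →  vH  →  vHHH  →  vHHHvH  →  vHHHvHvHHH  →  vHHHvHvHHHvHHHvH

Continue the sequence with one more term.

vHHHvHvHHHvHHHvHvHHHvHvHHH

This is a Fibonacci-style word recurrence s(k) = s(k−1)·s(k−2): e.g. vH·HH = vHHH.
The next term joins vHHHvHvHHHvHHHvH and vHHHvHvHHH.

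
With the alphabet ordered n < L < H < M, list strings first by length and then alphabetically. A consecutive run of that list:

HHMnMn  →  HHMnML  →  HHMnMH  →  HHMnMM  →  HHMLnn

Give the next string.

HHMLnL

Treat HHMLnn as a base-4 numeral over the given alphabet and add one, carrying through any trailing M's.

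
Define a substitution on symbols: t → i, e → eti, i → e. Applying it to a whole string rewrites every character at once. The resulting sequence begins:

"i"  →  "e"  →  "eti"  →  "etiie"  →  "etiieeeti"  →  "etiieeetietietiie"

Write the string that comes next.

Applying the rule to each of the 17 symbols of etiieeetietietiie gives the pieces eti i e e eti eti eti i e eti i e eti i e e eti, which concatenate to the answer.

etiieeetietietiieetiieetiieeeti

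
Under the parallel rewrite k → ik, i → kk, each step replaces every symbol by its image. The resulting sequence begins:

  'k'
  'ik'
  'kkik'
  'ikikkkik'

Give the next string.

kkikkkikikikkkik

Apply φ to ikikkkik symbol by symbol: i→kk, k→ik, i→kk, k→ik, k→ik, k→ik, i→kk, k→ik; joined: kk ik kk ik ik ik kk ik.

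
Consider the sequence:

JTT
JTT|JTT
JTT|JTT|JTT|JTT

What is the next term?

Each string is two copies of the previous one joined by '|'.
Doubling JTT|JTT|JTT|JTT with '|' between the halves:

JTT|JTT|JTT|JTT|JTT|JTT|JTT|JTT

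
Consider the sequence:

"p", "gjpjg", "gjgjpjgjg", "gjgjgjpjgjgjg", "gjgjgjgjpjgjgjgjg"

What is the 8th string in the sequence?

Every step adds gj to the front and jg to the end of the previous string.
From gjgjgjgjpjgjgjgjg, 3 further steps: gjgjgjgjpjgjgjgjg → gjgjgjgjgjpjgjgjgjgjg → gjgjgjgjgjgjpjgjgjgjgjgjg → (answer).

gjgjgjgjgjgjgjpjgjgjgjgjgjgjg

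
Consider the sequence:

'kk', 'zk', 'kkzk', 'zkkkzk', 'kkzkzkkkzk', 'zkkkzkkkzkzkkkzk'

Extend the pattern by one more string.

kkzkzkkkzkzkkkzkkkzkzkkkzk

From term 3 onward, concatenate the second-to-last term with the last: kk·zk = kkzk, zk·kkzk = zkkkzk, …
Continuing: kkzkzkkkzk · zkkkzkkkzkzkkkzk gives term 7.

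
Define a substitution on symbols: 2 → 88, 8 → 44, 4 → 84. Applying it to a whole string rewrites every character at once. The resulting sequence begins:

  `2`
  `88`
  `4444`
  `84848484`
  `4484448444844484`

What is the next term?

φ(4484448444844484) expands symbol-by-symbol to 84 84 44 84 84 84 44 84 84 84 44 84 84 84 44 84; joining the 16 pieces gives the next term.

84844484848444848484448484844484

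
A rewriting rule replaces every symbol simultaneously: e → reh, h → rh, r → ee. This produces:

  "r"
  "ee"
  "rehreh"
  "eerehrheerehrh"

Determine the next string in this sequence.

Rewriting the 14 symbols of eerehrheerehrh one by one yields reh reh ee reh rh ee rh reh reh ee reh rh ee rh; concatenated:

rehreheerehrheerhrehreheerehrheerh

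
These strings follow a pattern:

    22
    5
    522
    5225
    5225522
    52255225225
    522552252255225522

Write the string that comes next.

This is a Fibonacci-style word recurrence s(k) = s(k−1)·s(k−2): e.g. 5·22 = 522.
The next term joins 522552252255225522 and 52255225225.

52255225225522552252255225225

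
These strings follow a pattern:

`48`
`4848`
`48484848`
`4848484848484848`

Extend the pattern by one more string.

48484848484848484848484848484848

s(k+1) = s(k)·s(k) — each term doubles the last.
One more doubling of 4848484848484848 gives the answer.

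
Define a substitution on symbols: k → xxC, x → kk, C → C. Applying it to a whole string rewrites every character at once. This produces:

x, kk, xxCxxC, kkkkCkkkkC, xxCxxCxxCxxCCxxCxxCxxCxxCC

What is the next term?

Rewriting the 26 symbols of xxCxxCxxCxxCCxxCxxCxxCxxCC one by one yields kk kk C kk kk C kk kk C kk kk C C kk kk C kk kk C kk kk C kk kk C C; concatenated:

kkkkCkkkkCkkkkCkkkkCCkkkkCkkkkCkkkkCkkkkCC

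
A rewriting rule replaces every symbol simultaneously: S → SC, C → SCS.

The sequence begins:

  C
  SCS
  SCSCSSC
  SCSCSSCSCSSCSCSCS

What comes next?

Rewriting the 17 symbols of SCSCSSCSCSSCSCSCS one by one yields SC SCS SC SCS SC SC SCS SC SCS SC SC SCS SC SCS SC SCS SC; concatenated:

SCSCSSCSCSSCSCSCSSCSCSSCSCSCSSCSCSSCSCSSC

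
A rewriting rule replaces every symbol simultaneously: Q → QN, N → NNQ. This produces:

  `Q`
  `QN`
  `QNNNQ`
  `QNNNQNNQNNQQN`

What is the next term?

QNNNQNNQNNQQNNNQNNQQNNNQNNQQNQNNNQ

φ(QNNNQNNQNNQQN) expands symbol-by-symbol to QN NNQ NNQ NNQ QN NNQ NNQ QN NNQ NNQ QN QN NNQ; joining the 13 pieces gives the next term.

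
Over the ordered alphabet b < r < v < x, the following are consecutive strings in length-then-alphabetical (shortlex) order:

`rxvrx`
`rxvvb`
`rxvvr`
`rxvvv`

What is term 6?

Stepping forward 2 times from rxvvv: rxvvv → rxvvx, then the target.

rxvxb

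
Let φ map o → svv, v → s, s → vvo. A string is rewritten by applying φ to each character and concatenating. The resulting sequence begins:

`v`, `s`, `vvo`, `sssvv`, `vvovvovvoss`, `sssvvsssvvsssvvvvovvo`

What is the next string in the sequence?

Rewriting the 21 symbols of sssvvsssvvsssvvvvovvo one by one yields vvo vvo vvo s s vvo vvo vvo s s vvo vvo vvo s s s s svv s s svv; concatenated:

vvovvovvossvvovvovvossvvovvovvosssssvvsssvv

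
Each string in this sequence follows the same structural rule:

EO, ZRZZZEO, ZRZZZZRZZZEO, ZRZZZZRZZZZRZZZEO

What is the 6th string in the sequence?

Each term is the previous one with ZRZZZ prepended.
From ZRZZZZRZZZZRZZZEO, 2 further steps: ZRZZZZRZZZZRZZZEO → ZRZZZZRZZZZRZZZZRZZZEO → (answer).

ZRZZZZRZZZZRZZZZRZZZZRZZZEO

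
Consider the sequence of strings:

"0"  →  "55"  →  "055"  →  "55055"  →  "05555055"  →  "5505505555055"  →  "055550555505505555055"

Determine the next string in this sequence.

Each term (from the third on) is the two preceding terms concatenated in order: term 3 = 0·55 = 055.
Continuing: 5505505555055 · 055550555505505555055 gives term 8.

5505505555055055550555505505555055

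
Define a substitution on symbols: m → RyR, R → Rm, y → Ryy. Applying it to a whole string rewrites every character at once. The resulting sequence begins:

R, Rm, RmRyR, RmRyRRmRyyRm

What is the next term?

RmRyRRmRyyRmRmRyRRmRyyRyyRmRyR

Apply φ to RmRyRRmRyyRm symbol by symbol: R→Rm, m→RyR, R→Rm, y→Ryy, R→Rm, R→Rm, m→RyR, R→Rm, y→Ryy, y→Ryy, R→Rm, m→RyR; joined: Rm RyR Rm Ryy Rm Rm RyR Rm Ryy Ryy Rm RyR.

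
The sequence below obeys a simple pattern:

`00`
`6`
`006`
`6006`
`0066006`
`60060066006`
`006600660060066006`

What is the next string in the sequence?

Each term (from the third on) is the two preceding terms concatenated in order: term 3 = 00·6 = 006.
So term 8 is 60060066006·006600660060066006.

60060066006006600660060066006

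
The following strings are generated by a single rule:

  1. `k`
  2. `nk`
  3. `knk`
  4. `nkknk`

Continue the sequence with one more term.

knknkknk

From term 3 onward, concatenate the second-to-last term with the last: k·nk = knk, nk·knk = nkknk, …
Continuing: knk · nkknk gives term 5.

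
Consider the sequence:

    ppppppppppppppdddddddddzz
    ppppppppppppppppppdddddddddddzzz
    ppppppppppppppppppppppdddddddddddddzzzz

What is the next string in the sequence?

ppppppppppppppppppppppppppdddddddddddddddzzzzz

Reading off run lengths: p runs 14, 18, 22; d runs 9, 11, 13; z runs 2, 3, 4 — each is linear in n, where the shown terms are n = 3, 4, 5.
At n = 6 the blocks have lengths 26, 15, 5.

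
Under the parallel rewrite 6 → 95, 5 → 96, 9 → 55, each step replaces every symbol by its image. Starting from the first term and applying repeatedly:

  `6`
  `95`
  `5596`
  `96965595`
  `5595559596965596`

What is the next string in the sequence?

Rewriting the 16 symbols of 5595559596965596 one by one yields 96 96 55 96 96 96 55 96 55 95 55 95 96 96 55 95; concatenated:

96965596969655965595559596965595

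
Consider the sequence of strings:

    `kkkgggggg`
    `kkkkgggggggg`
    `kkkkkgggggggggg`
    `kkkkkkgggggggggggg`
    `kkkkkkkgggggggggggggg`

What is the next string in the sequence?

Reading off run lengths: k runs 3, 4, 5, 6, 7; g runs 6, 8, 10, 12, 14 — each is linear in n, where the shown terms are n = 3, 4, 5, 6, 7.
At n = 8 the blocks have lengths 8, 16.

kkkkkkkkgggggggggggggggg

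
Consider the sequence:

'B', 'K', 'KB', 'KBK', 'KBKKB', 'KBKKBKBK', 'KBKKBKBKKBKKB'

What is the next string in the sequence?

KBKKBKBKKBKKBKBKKBKBK

Each term (from the third on) is the previous term followed by the one before it: term 3 = K·B = KB.
The next term joins KBKKBKBKKBKKB and KBKKBKBK.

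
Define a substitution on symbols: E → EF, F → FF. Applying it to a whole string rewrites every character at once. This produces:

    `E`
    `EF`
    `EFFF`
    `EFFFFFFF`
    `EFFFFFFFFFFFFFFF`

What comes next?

Replace each of the 16 characters of EFFFFFFFFFFFFFFF in place — EF FF FF FF FF FF FF FF FF FF FF FF FF FF FF FF — and concatenate.

EFFFFFFFFFFFFFFFFFFFFFFFFFFFFFFF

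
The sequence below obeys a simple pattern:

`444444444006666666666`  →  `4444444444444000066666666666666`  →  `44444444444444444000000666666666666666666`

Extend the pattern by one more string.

444444444444444444444000000006666666666666666666666

Each string has the form 4^{4n+1} 0^{2n-2} 6^{4n+2}, where the shown terms are n = 2, 3, 4.
At n = 5 the blocks have lengths 21, 8, 22.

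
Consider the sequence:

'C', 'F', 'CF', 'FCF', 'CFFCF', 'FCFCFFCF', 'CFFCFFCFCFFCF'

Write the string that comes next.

This is a Fibonacci-style word recurrence s(k) = s(k−2)·s(k−1): e.g. C·F = CF.
Continuing: FCFCFFCF · CFFCFFCFCFFCF gives term 8.

FCFCFFCFCFFCFFCFCFFCF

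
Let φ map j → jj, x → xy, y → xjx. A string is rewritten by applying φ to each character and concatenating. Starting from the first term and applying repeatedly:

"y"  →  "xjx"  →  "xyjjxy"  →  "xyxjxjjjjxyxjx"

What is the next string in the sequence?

φ(xyxjxjjjjxyxjx) expands symbol-by-symbol to xy xjx xy jj xy jj jj jj jj xy xjx xy jj xy; joining the 14 pieces gives the next term.

xyxjxxyjjxyjjjjjjjjxyxjxxyjjxy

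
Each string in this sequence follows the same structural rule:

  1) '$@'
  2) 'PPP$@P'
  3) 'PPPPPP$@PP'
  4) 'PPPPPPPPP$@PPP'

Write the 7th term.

Each term wraps the previous one in PPP on the left and P on the right.
From PPPPPPPPP$@PPP, 3 further steps: PPPPPPPPP$@PPP → PPPPPPPPPPPP$@PPPP → PPPPPPPPPPPPPPP$@PPPPP → (answer).

PPPPPPPPPPPPPPPPPP$@PPPPPP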